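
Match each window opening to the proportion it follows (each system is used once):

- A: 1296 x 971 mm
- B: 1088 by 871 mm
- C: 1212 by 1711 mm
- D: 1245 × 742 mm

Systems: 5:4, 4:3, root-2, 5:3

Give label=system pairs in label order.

A=4:3, B=5:4, C=root-2, D=5:3

A = 1296/971 ≈ 1.335 → 4:3 (1.333)
B = 1088/871 ≈ 1.249 → 5:4 (1.250)
C = 1711/1212 ≈ 1.412 → root-2 (1.414)
D = 1245/742 ≈ 1.678 → 5:3 (1.667)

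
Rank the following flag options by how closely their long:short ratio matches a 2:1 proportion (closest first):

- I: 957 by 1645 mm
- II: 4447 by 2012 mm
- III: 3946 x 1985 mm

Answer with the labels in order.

I: 1645/957 ≈ 1.719 → |1.719 − 2.000| = 0.281
II: 4447/2012 ≈ 2.210 → |2.210 − 2.000| = 0.210
III: 3946/1985 ≈ 1.988 → |1.988 − 2.000| = 0.012

III, II, I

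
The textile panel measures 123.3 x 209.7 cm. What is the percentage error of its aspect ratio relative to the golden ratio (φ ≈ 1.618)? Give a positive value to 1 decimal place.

5.1%

Ratio = 209.7 / 123.3 ≈ 1.7007.
Ideal golden ratio ≈ 1.6180. |1.7007 − 1.6180| / 1.6180 ≈ 5.11% → 5.1%.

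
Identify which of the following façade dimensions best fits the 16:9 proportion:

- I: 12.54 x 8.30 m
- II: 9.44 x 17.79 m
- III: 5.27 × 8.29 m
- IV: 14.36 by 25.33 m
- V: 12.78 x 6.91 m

IV

Ratios (long/short): I ≈ 1.511; II ≈ 1.885; III ≈ 1.573; IV ≈ 1.764; V ≈ 1.849.
16:9 ≈ 1.778; option IV is nearest (Δ 0.014).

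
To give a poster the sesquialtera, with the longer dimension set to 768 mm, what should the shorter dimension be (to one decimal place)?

3:2 = 1.50000.
Shorter side = 768 ÷ 1.50000 ≈ 512.000 → 512.0 mm.

512.0 mm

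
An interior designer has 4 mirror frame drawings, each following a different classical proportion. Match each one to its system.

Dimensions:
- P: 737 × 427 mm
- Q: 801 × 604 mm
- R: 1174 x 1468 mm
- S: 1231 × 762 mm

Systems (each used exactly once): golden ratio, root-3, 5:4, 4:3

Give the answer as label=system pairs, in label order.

P=root-3, Q=4:3, R=5:4, S=golden ratio

Ratios: P ≈ 1.726; Q ≈ 1.326; R ≈ 1.250; S ≈ 1.615.
Targets: golden ratio ≈ 1.618; root-3 ≈ 1.732; 5:4 ≈ 1.250; 4:3 ≈ 1.333.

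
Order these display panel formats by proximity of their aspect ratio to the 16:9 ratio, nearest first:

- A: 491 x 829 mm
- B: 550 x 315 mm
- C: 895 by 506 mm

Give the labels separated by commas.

C, B, A

Ratios: A = 829 / 491 ≈ 1.688; B = 550 / 315 ≈ 1.746; C = 895 / 506 ≈ 1.769.
|Δ from 1.778|: A 0.090; B 0.032; C 0.009.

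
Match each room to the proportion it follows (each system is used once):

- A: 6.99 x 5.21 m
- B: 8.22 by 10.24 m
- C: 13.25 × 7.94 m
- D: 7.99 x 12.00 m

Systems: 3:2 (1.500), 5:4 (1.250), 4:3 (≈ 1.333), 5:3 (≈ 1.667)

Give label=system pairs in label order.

A=4:3, B=5:4, C=5:3, D=3:2

A = 6.99/5.21 ≈ 1.342 → 4:3 (1.333)
B = 10.24/8.22 ≈ 1.246 → 5:4 (1.250)
C = 13.25/7.94 ≈ 1.669 → 5:3 (1.667)
D = 12.00/7.99 ≈ 1.502 → 3:2 (1.500)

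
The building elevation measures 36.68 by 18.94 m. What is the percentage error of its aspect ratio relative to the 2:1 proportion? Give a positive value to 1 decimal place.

Ratio = 36.68 / 18.94 ≈ 1.9366.
Ideal 2:1 = 2.0000. |1.9366 − 2.0000| / 2.0000 ≈ 3.17% → 3.2%.

3.2%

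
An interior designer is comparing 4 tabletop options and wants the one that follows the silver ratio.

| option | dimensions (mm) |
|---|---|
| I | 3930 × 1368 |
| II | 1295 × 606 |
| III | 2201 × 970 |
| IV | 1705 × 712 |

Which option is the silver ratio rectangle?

IV

Target silver ratio ≈ 2.414.
I: 2.873 (Δ0.459)  II: 2.137 (Δ0.277)  III: 2.269 (Δ0.145)  IV: 2.395 (Δ0.019)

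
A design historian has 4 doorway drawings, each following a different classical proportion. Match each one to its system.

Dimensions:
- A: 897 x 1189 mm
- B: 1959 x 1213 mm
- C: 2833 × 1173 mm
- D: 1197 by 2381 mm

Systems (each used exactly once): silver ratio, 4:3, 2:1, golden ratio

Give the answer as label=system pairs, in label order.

Ratios: A ≈ 1.326; B ≈ 1.615; C ≈ 2.415; D ≈ 1.989.
Targets: silver ratio ≈ 2.414; 4:3 ≈ 1.333; 2:1 ≈ 2.000; golden ratio ≈ 1.618.

A=4:3, B=golden ratio, C=silver ratio, D=2:1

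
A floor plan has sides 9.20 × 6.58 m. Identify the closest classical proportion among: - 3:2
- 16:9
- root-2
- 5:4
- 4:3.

9.20/6.58 ≈ 1.398. Nearest candidates are root-2 (1.414, off by 0.016) and 4:3 (1.333, off by 0.065).

root-2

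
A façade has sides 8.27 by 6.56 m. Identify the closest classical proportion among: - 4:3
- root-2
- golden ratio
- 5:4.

5:4

8.27/6.56 ≈ 1.261. Nearest candidates are 5:4 (1.250, off by 0.011) and 4:3 (1.333, off by 0.072).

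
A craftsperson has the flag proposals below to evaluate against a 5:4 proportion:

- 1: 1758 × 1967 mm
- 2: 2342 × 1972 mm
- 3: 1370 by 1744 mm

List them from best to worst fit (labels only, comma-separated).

3, 2, 1

1: 1967/1758 ≈ 1.119 → |1.119 − 1.250| = 0.131
2: 2342/1972 ≈ 1.188 → |1.188 − 1.250| = 0.062
3: 1744/1370 ≈ 1.273 → |1.273 − 1.250| = 0.023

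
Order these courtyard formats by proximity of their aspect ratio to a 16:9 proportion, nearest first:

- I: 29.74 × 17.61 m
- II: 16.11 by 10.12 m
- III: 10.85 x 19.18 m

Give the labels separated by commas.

III, I, II

Ratios: I = 29.74 / 17.61 ≈ 1.689; II = 16.11 / 10.12 ≈ 1.592; III = 19.18 / 10.85 ≈ 1.768.
|Δ from 1.778|: I 0.089; II 0.186; III 0.010.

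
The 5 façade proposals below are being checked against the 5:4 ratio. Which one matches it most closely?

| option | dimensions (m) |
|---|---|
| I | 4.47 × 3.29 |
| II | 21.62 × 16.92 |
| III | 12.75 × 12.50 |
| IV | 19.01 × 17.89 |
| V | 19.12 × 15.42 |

V

Ratios (long/short): I ≈ 1.359; II ≈ 1.278; III ≈ 1.020; IV ≈ 1.063; V ≈ 1.240.
5:4 ≈ 1.250; option V is nearest (Δ 0.010).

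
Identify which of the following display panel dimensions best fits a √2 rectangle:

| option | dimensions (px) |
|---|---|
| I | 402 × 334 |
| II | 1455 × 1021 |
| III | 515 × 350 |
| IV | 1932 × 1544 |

II

Ratios (long/short): I ≈ 1.204; II ≈ 1.425; III ≈ 1.471; IV ≈ 1.251.
root-2 ≈ 1.414; option II is nearest (Δ 0.011).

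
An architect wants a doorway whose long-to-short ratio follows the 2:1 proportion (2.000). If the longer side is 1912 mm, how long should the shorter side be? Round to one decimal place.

2:1 = 2.00000.
Shorter side = 1912 ÷ 2.00000 ≈ 956.000 → 956.0 mm.

956.0 mm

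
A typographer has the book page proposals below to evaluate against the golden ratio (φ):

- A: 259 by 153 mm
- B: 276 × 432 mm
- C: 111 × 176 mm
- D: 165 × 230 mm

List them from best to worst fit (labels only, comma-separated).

C, B, A, D

A: 259/153 ≈ 1.693 → |1.693 − 1.618| = 0.075
B: 432/276 ≈ 1.565 → |1.565 − 1.618| = 0.053
C: 176/111 ≈ 1.586 → |1.586 − 1.618| = 0.032
D: 230/165 ≈ 1.394 → |1.394 − 1.618| = 0.224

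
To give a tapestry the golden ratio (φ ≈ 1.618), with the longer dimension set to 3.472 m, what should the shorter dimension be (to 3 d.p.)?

golden ratio ≈ 1.61803.
Shorter side = 3.472 ÷ 1.61803 ≈ 2.14582 → 2.146 m.

2.146 m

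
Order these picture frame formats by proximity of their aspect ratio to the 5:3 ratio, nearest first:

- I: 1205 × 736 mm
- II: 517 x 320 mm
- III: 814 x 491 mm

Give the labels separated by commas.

III, I, II

I: 1205/736 ≈ 1.637 → |1.637 − 1.667| = 0.030
II: 517/320 ≈ 1.616 → |1.616 − 1.667| = 0.051
III: 814/491 ≈ 1.658 → |1.658 − 1.667| = 0.009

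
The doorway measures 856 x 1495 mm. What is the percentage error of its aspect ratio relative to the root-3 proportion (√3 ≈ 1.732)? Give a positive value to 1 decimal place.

0.8%

Ratio = 1495 / 856 ≈ 1.7465.
Ideal root-3 ≈ 1.7321. |1.7465 − 1.7321| / 1.7321 ≈ 0.83% → 0.8%.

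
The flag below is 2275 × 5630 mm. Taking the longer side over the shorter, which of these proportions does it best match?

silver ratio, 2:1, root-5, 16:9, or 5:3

silver ratio

Ratio = 5630 / 2275 ≈ 2.475.
Distances: silver ratio 2.414 (Δ 0.061); 2:1 2.000 (Δ 0.475); root-5 2.236 (Δ 0.239); 16:9 1.778 (Δ 0.697); 5:3 1.667 (Δ 0.808).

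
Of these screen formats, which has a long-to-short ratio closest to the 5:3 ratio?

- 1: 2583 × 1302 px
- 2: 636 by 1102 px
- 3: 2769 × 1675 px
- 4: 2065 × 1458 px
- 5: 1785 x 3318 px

3

Target 5:3 ≈ 1.667.
1: 1.984 (Δ0.317)  2: 1.733 (Δ0.066)  3: 1.653 (Δ0.014)  4: 1.416 (Δ0.251)  5: 1.859 (Δ0.192)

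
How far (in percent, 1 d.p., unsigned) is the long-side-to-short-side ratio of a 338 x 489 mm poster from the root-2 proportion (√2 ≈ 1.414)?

Ratio = 489 / 338 ≈ 1.4467.
Ideal root-2 ≈ 1.4142. |1.4467 − 1.4142| / 1.4142 ≈ 2.30% → 2.3%.

2.3%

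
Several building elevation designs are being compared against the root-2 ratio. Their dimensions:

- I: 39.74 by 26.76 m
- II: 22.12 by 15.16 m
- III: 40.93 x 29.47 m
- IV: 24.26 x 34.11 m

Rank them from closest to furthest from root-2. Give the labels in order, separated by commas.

Ratios: I = 39.74 / 26.76 ≈ 1.485; II = 22.12 / 15.16 ≈ 1.459; III = 40.93 / 29.47 ≈ 1.389; IV = 34.11 / 24.26 ≈ 1.406.
|Δ from 1.414|: I 0.071; II 0.045; III 0.025; IV 0.008.

IV, III, II, I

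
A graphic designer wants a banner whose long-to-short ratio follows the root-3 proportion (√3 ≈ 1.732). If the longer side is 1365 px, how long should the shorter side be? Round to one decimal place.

788.1 px

root-3 ≈ 1.73205.
Shorter side = 1365 ÷ 1.73205 ≈ 788.083 → 788.1 px.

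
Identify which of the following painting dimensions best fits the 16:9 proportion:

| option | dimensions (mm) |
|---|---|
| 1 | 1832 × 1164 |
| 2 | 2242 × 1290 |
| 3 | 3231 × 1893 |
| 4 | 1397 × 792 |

4

Ratios (long/short): 1 ≈ 1.574; 2 ≈ 1.738; 3 ≈ 1.707; 4 ≈ 1.764.
16:9 ≈ 1.778; option 4 is nearest (Δ 0.014).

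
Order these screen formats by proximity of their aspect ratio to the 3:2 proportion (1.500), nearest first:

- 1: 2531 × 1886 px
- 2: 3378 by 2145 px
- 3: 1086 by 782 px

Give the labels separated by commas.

2, 3, 1

Ratios: 1 = 2531 / 1886 ≈ 1.342; 2 = 3378 / 2145 ≈ 1.575; 3 = 1086 / 782 ≈ 1.389.
|Δ from 1.500|: 1 0.158; 2 0.075; 3 0.111.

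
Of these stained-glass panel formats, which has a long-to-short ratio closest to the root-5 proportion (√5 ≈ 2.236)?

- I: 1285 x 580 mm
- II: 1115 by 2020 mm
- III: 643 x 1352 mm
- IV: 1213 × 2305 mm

I

Target root-5 ≈ 2.236.
I: 2.216 (Δ0.020)  II: 1.812 (Δ0.424)  III: 2.103 (Δ0.133)  IV: 1.900 (Δ0.336)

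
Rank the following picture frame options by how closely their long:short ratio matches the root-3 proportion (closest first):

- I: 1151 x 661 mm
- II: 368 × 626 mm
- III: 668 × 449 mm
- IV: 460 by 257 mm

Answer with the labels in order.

I, II, IV, III

Ratios: I = 1151 / 661 ≈ 1.741; II = 626 / 368 ≈ 1.701; III = 668 / 449 ≈ 1.488; IV = 460 / 257 ≈ 1.790.
|Δ from 1.732|: I 0.009; II 0.031; III 0.244; IV 0.058.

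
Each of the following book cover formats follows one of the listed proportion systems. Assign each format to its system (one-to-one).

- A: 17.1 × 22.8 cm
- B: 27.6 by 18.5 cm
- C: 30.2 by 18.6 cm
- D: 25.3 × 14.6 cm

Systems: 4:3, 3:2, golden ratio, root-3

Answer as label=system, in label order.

A=4:3, B=3:2, C=golden ratio, D=root-3

Ratios: A ≈ 1.333; B ≈ 1.492; C ≈ 1.624; D ≈ 1.733.
Targets: 4:3 ≈ 1.333; 3:2 ≈ 1.500; golden ratio ≈ 1.618; root-3 ≈ 1.732.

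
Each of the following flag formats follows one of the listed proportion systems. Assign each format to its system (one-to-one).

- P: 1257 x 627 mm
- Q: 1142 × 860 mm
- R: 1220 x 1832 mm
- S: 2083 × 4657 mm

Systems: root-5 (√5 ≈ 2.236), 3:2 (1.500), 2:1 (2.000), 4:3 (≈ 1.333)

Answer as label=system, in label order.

P=2:1, Q=4:3, R=3:2, S=root-5

P = 1257/627 ≈ 2.005 → 2:1 (2.000)
Q = 1142/860 ≈ 1.328 → 4:3 (1.333)
R = 1832/1220 ≈ 1.502 → 3:2 (1.500)
S = 4657/2083 ≈ 2.236 → root-5 (2.236)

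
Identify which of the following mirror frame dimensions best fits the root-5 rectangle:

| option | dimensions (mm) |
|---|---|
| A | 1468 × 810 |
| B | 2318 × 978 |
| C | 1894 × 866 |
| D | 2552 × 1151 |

Target root-5 ≈ 2.236.
A: 1.812 (Δ0.424)  B: 2.370 (Δ0.134)  C: 2.187 (Δ0.049)  D: 2.217 (Δ0.019)

D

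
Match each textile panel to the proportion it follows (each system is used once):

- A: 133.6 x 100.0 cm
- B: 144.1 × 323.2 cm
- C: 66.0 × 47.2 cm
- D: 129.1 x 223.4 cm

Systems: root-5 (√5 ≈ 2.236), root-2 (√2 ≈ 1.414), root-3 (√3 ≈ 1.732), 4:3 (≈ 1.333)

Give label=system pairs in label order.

A=4:3, B=root-5, C=root-2, D=root-3

A = 133.6/100.0 ≈ 1.336 → 4:3 (1.333)
B = 323.2/144.1 ≈ 2.243 → root-5 (2.236)
C = 66.0/47.2 ≈ 1.398 → root-2 (1.414)
D = 223.4/129.1 ≈ 1.730 → root-3 (1.732)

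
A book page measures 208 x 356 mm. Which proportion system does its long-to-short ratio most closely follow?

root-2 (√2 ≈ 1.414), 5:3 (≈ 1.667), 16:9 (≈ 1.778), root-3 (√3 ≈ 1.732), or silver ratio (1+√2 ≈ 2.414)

root-3

356/208 ≈ 1.712. Nearest candidates are root-3 (1.732, off by 0.020) and 5:3 (1.667, off by 0.045).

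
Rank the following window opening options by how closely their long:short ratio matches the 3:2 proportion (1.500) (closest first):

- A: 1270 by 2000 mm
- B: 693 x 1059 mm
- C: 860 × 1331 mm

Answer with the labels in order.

A: 2000/1270 ≈ 1.575 → |1.575 − 1.500| = 0.075
B: 1059/693 ≈ 1.528 → |1.528 − 1.500| = 0.028
C: 1331/860 ≈ 1.548 → |1.548 − 1.500| = 0.048

B, C, A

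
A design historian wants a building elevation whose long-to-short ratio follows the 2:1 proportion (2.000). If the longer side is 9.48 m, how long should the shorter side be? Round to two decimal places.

2:1 = 2.00000.
Shorter side = 9.48 ÷ 2.00000 ≈ 4.7400 → 4.74 m.

4.74 m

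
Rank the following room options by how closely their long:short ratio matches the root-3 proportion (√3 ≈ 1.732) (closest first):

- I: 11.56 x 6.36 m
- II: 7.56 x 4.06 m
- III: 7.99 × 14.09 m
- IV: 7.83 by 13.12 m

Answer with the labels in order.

Ratios: I = 11.56 / 6.36 ≈ 1.818; II = 7.56 / 4.06 ≈ 1.862; III = 14.09 / 7.99 ≈ 1.763; IV = 13.12 / 7.83 ≈ 1.676.
|Δ from 1.732|: I 0.086; II 0.130; III 0.031; IV 0.056.

III, IV, I, II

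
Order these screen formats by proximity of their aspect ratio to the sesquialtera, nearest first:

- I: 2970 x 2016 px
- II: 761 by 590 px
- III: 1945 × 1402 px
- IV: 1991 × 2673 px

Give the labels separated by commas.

I: 2970/2016 ≈ 1.473 → |1.473 − 1.500| = 0.027
II: 761/590 ≈ 1.290 → |1.290 − 1.500| = 0.210
III: 1945/1402 ≈ 1.387 → |1.387 − 1.500| = 0.113
IV: 2673/1991 ≈ 1.343 → |1.343 − 1.500| = 0.157

I, III, IV, II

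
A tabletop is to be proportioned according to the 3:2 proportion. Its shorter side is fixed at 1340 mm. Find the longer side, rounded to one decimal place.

3:2 = 1.50000.
Longer side = 1340 × 1.50000 ≈ 2010.000 → 2010.0 mm.

2010.0 mm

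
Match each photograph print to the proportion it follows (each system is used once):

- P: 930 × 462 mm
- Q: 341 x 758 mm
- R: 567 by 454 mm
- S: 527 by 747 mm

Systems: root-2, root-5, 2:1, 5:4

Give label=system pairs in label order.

Ratios: P ≈ 2.013; Q ≈ 2.223; R ≈ 1.249; S ≈ 1.417.
Targets: root-2 ≈ 1.414; root-5 ≈ 2.236; 2:1 ≈ 2.000; 5:4 ≈ 1.250.

P=2:1, Q=root-5, R=5:4, S=root-2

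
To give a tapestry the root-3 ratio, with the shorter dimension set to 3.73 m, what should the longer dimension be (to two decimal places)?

6.46 m

root-3 ≈ 1.73205.
Longer side = 3.73 × 1.73205 ≈ 6.4605 → 6.46 m.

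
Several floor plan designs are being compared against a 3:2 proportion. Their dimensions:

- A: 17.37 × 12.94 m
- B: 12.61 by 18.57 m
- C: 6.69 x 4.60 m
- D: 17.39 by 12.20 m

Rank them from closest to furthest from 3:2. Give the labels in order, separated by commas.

Ratios: A = 17.37 / 12.94 ≈ 1.342; B = 18.57 / 12.61 ≈ 1.473; C = 6.69 / 4.60 ≈ 1.454; D = 17.39 / 12.20 ≈ 1.425.
|Δ from 1.500|: A 0.158; B 0.027; C 0.046; D 0.075.

B, C, D, A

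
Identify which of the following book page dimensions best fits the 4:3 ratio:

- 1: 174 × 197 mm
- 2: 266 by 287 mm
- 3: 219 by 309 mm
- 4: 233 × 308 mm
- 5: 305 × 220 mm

Ratios (long/short): 1 ≈ 1.132; 2 ≈ 1.079; 3 ≈ 1.411; 4 ≈ 1.322; 5 ≈ 1.386.
4:3 ≈ 1.333; option 4 is nearest (Δ 0.011).

4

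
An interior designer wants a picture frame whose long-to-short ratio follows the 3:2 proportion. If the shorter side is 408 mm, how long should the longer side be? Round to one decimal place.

3:2 = 1.50000.
Longer side = 408 × 1.50000 ≈ 612.000 → 612.0 mm.

612.0 mm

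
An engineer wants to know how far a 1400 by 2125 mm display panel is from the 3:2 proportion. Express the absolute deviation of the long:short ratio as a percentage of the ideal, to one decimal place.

Ratio = 2125 / 1400 ≈ 1.5179.
Ideal 3:2 = 1.5000. |1.5179 − 1.5000| / 1.5000 ≈ 1.19% → 1.2%.

1.2%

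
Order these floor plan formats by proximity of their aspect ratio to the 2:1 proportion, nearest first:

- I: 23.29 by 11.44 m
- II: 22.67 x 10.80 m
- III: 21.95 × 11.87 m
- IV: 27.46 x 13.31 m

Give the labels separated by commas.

Ratios: I = 23.29 / 11.44 ≈ 2.036; II = 22.67 / 10.80 ≈ 2.099; III = 21.95 / 11.87 ≈ 1.849; IV = 27.46 / 13.31 ≈ 2.063.
|Δ from 2.000|: I 0.036; II 0.099; III 0.151; IV 0.063.

I, IV, II, III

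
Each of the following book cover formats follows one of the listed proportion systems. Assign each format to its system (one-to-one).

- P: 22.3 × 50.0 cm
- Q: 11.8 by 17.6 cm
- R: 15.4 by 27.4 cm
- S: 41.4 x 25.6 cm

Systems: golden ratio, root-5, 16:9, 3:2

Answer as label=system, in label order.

P=root-5, Q=3:2, R=16:9, S=golden ratio

P = 50.0/22.3 ≈ 2.242 → root-5 (2.236)
Q = 17.6/11.8 ≈ 1.492 → 3:2 (1.500)
R = 27.4/15.4 ≈ 1.779 → 16:9 (1.778)
S = 41.4/25.6 ≈ 1.617 → golden ratio (1.618)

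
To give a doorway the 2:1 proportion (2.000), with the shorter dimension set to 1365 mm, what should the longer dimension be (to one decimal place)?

2:1 = 2.00000.
Longer side = 1365 × 2.00000 ≈ 2730.000 → 2730.0 mm.

2730.0 mm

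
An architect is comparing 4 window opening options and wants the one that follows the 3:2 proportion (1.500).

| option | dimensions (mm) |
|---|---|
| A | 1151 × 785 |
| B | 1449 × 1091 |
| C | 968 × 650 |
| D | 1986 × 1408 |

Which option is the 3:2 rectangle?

C

Target 3:2 ≈ 1.500.
A: 1.466 (Δ0.034)  B: 1.328 (Δ0.172)  C: 1.489 (Δ0.011)  D: 1.411 (Δ0.089)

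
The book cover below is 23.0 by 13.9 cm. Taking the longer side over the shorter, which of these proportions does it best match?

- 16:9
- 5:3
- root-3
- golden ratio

5:3

Ratio = 23.0 / 13.9 ≈ 1.655.
Distances: 16:9 1.778 (Δ 0.123); 5:3 1.667 (Δ 0.012); root-3 1.732 (Δ 0.077); golden ratio 1.618 (Δ 0.037).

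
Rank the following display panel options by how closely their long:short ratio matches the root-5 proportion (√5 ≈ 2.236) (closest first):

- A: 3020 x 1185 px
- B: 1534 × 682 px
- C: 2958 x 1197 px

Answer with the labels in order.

B, C, A

Ratios: A = 3020 / 1185 ≈ 2.549; B = 1534 / 682 ≈ 2.249; C = 2958 / 1197 ≈ 2.471.
|Δ from 2.236|: A 0.313; B 0.013; C 0.235.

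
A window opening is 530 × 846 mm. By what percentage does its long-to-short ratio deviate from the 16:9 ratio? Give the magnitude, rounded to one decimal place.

Ratio = 846 / 530 ≈ 1.5962.
Ideal 16:9 ≈ 1.7778. |1.5962 − 1.7778| / 1.7778 ≈ 10.21% → 10.2%.

10.2%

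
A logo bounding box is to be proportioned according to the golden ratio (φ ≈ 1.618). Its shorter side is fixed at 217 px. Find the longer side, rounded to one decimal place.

golden ratio ≈ 1.61803.
Longer side = 217 × 1.61803 ≈ 351.113 → 351.1 px.

351.1 px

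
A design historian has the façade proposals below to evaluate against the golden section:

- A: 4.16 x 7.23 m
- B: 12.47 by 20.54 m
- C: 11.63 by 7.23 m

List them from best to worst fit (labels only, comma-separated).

Ratios: A = 7.23 / 4.16 ≈ 1.738; B = 20.54 / 12.47 ≈ 1.647; C = 11.63 / 7.23 ≈ 1.609.
|Δ from 1.618|: A 0.120; B 0.029; C 0.009.

C, B, A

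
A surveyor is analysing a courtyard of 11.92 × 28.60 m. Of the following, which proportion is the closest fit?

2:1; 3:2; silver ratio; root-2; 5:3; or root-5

Ratio = 28.60 / 11.92 ≈ 2.399.
Distances: 2:1 2.000 (Δ 0.399); 3:2 1.500 (Δ 0.899); silver ratio 2.414 (Δ 0.015); root-2 1.414 (Δ 0.985); 5:3 1.667 (Δ 0.732); root-5 2.236 (Δ 0.163).

silver ratio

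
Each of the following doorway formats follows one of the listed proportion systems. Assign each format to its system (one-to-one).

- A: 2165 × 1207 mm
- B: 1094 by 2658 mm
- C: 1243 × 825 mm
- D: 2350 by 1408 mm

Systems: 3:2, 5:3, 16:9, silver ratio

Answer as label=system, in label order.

A = 2165/1207 ≈ 1.794 → 16:9 (1.778)
B = 2658/1094 ≈ 2.430 → silver ratio (2.414)
C = 1243/825 ≈ 1.507 → 3:2 (1.500)
D = 2350/1408 ≈ 1.669 → 5:3 (1.667)

A=16:9, B=silver ratio, C=3:2, D=5:3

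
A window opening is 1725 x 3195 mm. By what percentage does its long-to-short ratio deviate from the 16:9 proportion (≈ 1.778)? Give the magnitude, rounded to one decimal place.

4.2%

Ratio = 3195 / 1725 ≈ 1.8522.
Ideal 16:9 ≈ 1.7778. |1.8522 − 1.7778| / 1.7778 ≈ 4.18% → 4.2%.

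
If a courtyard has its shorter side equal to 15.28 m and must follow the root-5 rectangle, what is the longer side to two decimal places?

root-5 ≈ 2.23607.
Longer side = 15.28 × 2.23607 ≈ 34.1671 → 34.17 m.

34.17 m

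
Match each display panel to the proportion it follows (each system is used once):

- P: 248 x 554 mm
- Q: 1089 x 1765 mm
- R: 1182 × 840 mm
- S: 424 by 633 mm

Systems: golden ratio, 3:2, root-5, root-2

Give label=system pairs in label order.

Ratios: P ≈ 2.234; Q ≈ 1.621; R ≈ 1.407; S ≈ 1.493.
Targets: golden ratio ≈ 1.618; 3:2 ≈ 1.500; root-5 ≈ 2.236; root-2 ≈ 1.414.

P=root-5, Q=golden ratio, R=root-2, S=3:2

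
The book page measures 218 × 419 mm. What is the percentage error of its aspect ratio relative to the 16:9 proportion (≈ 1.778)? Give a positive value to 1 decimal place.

8.1%

Ratio = 419 / 218 ≈ 1.9220.
Ideal 16:9 ≈ 1.7778. |1.9220 − 1.7778| / 1.7778 ≈ 8.11% → 8.1%.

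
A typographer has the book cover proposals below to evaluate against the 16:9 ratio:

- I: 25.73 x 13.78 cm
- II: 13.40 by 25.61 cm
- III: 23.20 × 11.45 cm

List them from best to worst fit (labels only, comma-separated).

I, II, III

Ratios: I = 25.73 / 13.78 ≈ 1.867; II = 25.61 / 13.40 ≈ 1.911; III = 23.20 / 11.45 ≈ 2.026.
|Δ from 1.778|: I 0.089; II 0.133; III 0.248.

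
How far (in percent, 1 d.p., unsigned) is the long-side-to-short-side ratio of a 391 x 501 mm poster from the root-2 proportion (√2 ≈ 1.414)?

9.4%

Ratio = 501 / 391 ≈ 1.2813.
Ideal root-2 ≈ 1.4142. |1.2813 − 1.4142| / 1.4142 ≈ 9.40% → 9.4%.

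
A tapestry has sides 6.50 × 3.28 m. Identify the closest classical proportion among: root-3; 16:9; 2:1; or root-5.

6.50/3.28 ≈ 1.982. Nearest candidates are 2:1 (2.000, off by 0.018) and 16:9 (1.778, off by 0.204).

2:1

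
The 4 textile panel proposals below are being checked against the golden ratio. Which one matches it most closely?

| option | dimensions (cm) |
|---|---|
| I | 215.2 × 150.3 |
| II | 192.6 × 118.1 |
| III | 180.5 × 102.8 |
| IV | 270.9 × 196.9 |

II

Ratios (long/short): I ≈ 1.432; II ≈ 1.631; III ≈ 1.756; IV ≈ 1.376.
golden ratio ≈ 1.618; option II is nearest (Δ 0.013).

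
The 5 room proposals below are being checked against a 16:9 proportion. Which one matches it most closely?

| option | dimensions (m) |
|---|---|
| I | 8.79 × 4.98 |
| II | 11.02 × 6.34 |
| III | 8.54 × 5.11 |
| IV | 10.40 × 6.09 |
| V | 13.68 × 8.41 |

Ratios (long/short): I ≈ 1.765; II ≈ 1.738; III ≈ 1.671; IV ≈ 1.708; V ≈ 1.627.
16:9 ≈ 1.778; option I is nearest (Δ 0.013).

I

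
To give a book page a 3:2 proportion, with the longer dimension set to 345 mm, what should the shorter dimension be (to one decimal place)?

3:2 = 1.50000.
Shorter side = 345 ÷ 1.50000 ≈ 230.000 → 230.0 mm.

230.0 mm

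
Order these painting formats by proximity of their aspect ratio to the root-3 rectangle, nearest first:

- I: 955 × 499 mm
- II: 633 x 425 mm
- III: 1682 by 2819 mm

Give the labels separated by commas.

III, I, II

I: 955/499 ≈ 1.914 → |1.914 − 1.732| = 0.182
II: 633/425 ≈ 1.489 → |1.489 − 1.732| = 0.243
III: 2819/1682 ≈ 1.676 → |1.676 − 1.732| = 0.056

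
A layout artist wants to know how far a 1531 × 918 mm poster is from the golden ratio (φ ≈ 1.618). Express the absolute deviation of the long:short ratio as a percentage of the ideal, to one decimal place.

Ratio = 1531 / 918 ≈ 1.6678.
Ideal golden ratio ≈ 1.6180. |1.6678 − 1.6180| / 1.6180 ≈ 3.08% → 3.1%.

3.1%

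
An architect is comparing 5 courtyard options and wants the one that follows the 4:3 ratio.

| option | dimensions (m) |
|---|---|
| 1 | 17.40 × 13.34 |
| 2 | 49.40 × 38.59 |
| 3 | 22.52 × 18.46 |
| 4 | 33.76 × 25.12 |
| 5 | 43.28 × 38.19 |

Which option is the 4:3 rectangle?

4

Ratios (long/short): 1 ≈ 1.304; 2 ≈ 1.280; 3 ≈ 1.220; 4 ≈ 1.344; 5 ≈ 1.133.
4:3 ≈ 1.333; option 4 is nearest (Δ 0.011).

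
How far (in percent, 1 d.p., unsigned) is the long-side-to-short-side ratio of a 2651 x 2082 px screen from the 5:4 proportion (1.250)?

1.9%

Ratio = 2651 / 2082 ≈ 1.2733.
Ideal 5:4 = 1.2500. |1.2733 − 1.2500| / 1.2500 ≈ 1.86% → 1.9%.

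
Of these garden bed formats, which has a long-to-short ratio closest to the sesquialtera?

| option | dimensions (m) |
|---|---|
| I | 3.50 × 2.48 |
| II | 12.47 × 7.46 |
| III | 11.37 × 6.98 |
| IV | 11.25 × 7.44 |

Ratios (long/short): I ≈ 1.411; II ≈ 1.672; III ≈ 1.629; IV ≈ 1.512.
3:2 ≈ 1.500; option IV is nearest (Δ 0.012).

IV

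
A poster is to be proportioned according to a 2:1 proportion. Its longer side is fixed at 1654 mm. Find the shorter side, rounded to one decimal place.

827.0 mm

2:1 = 2.00000.
Shorter side = 1654 ÷ 2.00000 ≈ 827.000 → 827.0 mm.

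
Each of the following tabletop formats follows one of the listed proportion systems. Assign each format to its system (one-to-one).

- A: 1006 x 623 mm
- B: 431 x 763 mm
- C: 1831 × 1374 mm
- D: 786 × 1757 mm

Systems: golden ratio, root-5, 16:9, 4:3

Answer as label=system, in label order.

Ratios: A ≈ 1.615; B ≈ 1.770; C ≈ 1.333; D ≈ 2.235.
Targets: golden ratio ≈ 1.618; root-5 ≈ 2.236; 16:9 ≈ 1.778; 4:3 ≈ 1.333.

A=golden ratio, B=16:9, C=4:3, D=root-5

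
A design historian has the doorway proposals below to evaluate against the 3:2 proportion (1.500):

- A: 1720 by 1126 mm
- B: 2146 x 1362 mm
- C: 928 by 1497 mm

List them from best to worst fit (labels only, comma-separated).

A, B, C

A: 1720/1126 ≈ 1.528 → |1.528 − 1.500| = 0.028
B: 2146/1362 ≈ 1.576 → |1.576 − 1.500| = 0.076
C: 1497/928 ≈ 1.613 → |1.613 − 1.500| = 0.113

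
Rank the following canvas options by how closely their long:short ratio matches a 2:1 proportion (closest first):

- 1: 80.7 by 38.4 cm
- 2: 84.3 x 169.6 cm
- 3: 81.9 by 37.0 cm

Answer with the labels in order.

2, 1, 3

1: 80.7/38.4 ≈ 2.102 → |2.102 − 2.000| = 0.102
2: 169.6/84.3 ≈ 2.012 → |2.012 − 2.000| = 0.012
3: 81.9/37.0 ≈ 2.214 → |2.214 − 2.000| = 0.214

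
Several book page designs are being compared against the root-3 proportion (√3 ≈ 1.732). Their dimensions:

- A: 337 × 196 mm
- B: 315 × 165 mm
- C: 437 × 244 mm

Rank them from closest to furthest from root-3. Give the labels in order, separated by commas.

A, C, B

A: 337/196 ≈ 1.719 → |1.719 − 1.732| = 0.013
B: 315/165 ≈ 1.909 → |1.909 − 1.732| = 0.177
C: 437/244 ≈ 1.791 → |1.791 − 1.732| = 0.059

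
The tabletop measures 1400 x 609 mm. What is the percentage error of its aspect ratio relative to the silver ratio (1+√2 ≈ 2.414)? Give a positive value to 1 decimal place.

4.8%

Ratio = 1400 / 609 ≈ 2.2989.
Ideal silver ratio ≈ 2.4142. |2.2989 − 2.4142| / 2.4142 ≈ 4.78% → 4.8%.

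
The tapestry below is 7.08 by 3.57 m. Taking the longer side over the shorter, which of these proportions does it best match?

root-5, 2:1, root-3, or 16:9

7.08/3.57 ≈ 1.983. Nearest candidates are 2:1 (2.000, off by 0.017) and 16:9 (1.778, off by 0.205).

2:1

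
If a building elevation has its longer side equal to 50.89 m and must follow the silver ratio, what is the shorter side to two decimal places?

21.08 m

silver ratio ≈ 2.41421.
Shorter side = 50.89 ÷ 2.41421 ≈ 21.0794 → 21.08 m.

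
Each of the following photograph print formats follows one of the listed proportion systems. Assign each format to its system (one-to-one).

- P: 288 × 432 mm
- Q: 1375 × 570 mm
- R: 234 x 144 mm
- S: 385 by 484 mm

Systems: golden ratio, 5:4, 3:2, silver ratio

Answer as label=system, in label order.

P=3:2, Q=silver ratio, R=golden ratio, S=5:4

P = 432/288 ≈ 1.500 → 3:2 (1.500)
Q = 1375/570 ≈ 2.412 → silver ratio (2.414)
R = 234/144 ≈ 1.625 → golden ratio (1.618)
S = 484/385 ≈ 1.257 → 5:4 (1.250)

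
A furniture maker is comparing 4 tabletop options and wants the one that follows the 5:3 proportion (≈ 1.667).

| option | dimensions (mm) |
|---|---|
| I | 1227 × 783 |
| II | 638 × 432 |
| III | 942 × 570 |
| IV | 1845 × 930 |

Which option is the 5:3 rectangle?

Ratios (long/short): I ≈ 1.567; II ≈ 1.477; III ≈ 1.653; IV ≈ 1.984.
5:3 ≈ 1.667; option III is nearest (Δ 0.014).

III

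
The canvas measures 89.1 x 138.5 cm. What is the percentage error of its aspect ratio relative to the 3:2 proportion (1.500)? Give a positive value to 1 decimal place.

3.6%

Ratio = 138.5 / 89.1 ≈ 1.5544.
Ideal 3:2 = 1.5000. |1.5544 − 1.5000| / 1.5000 ≈ 3.63% → 3.6%.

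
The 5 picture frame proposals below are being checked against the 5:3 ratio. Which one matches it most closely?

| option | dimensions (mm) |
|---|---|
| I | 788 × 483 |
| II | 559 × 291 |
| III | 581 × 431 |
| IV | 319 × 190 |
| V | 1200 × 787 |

IV

Target 5:3 ≈ 1.667.
I: 1.631 (Δ0.036)  II: 1.921 (Δ0.254)  III: 1.348 (Δ0.319)  IV: 1.679 (Δ0.012)  V: 1.525 (Δ0.142)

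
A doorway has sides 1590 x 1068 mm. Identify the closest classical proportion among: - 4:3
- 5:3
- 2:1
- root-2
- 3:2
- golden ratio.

3:2

1590/1068 ≈ 1.489. Nearest candidates are 3:2 (1.500, off by 0.011) and root-2 (1.414, off by 0.075).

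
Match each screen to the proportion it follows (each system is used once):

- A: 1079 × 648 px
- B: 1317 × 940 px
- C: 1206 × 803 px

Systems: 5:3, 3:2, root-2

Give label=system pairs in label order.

A=5:3, B=root-2, C=3:2

A = 1079/648 ≈ 1.665 → 5:3 (1.667)
B = 1317/940 ≈ 1.401 → root-2 (1.414)
C = 1206/803 ≈ 1.502 → 3:2 (1.500)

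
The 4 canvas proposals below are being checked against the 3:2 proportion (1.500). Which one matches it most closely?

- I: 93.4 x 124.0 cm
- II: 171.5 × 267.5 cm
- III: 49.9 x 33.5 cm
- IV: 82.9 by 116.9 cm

III

Ratios (long/short): I ≈ 1.328; II ≈ 1.560; III ≈ 1.490; IV ≈ 1.410.
3:2 ≈ 1.500; option III is nearest (Δ 0.010).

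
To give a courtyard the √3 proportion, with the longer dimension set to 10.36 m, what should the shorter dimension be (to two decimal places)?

5.98 m

root-3 ≈ 1.73205.
Shorter side = 10.36 ÷ 1.73205 ≈ 5.9814 → 5.98 m.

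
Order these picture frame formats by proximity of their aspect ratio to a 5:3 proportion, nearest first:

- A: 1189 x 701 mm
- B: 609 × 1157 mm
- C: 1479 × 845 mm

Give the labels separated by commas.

Ratios: A = 1189 / 701 ≈ 1.696; B = 1157 / 609 ≈ 1.900; C = 1479 / 845 ≈ 1.750.
|Δ from 1.667|: A 0.029; B 0.233; C 0.083.

A, C, B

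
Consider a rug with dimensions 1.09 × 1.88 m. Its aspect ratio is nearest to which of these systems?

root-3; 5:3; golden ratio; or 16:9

root-3

Ratio = 1.88 / 1.09 ≈ 1.725.
Distances: root-3 1.732 (Δ 0.007); 5:3 1.667 (Δ 0.058); golden ratio 1.618 (Δ 0.107); 16:9 1.778 (Δ 0.053).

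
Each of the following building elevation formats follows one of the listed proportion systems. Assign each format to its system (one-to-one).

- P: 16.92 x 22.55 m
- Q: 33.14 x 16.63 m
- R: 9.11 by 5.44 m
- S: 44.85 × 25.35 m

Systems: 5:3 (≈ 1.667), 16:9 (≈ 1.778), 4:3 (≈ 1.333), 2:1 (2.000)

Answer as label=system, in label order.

P=4:3, Q=2:1, R=5:3, S=16:9

Ratios: P ≈ 1.333; Q ≈ 1.993; R ≈ 1.675; S ≈ 1.769.
Targets: 5:3 ≈ 1.667; 16:9 ≈ 1.778; 4:3 ≈ 1.333; 2:1 ≈ 2.000.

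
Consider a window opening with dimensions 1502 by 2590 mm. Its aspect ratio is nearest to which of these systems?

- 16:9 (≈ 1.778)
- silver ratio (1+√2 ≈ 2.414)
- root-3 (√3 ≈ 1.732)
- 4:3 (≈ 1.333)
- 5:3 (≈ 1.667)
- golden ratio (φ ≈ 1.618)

root-3

Ratio = 2590 / 1502 ≈ 1.724.
Distances: 16:9 1.778 (Δ 0.054); silver ratio 2.414 (Δ 0.690); root-3 1.732 (Δ 0.008); 4:3 1.333 (Δ 0.391); 5:3 1.667 (Δ 0.057); golden ratio 1.618 (Δ 0.106).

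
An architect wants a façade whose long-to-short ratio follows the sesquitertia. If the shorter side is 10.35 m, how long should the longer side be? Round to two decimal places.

4:3 ≈ 1.33333.
Longer side = 10.35 × 1.33333 ≈ 13.8000 → 13.80 m.

13.80 m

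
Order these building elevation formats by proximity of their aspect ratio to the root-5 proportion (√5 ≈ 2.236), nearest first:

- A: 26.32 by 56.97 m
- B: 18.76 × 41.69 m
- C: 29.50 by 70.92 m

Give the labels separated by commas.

Ratios: A = 56.97 / 26.32 ≈ 2.165; B = 41.69 / 18.76 ≈ 2.222; C = 70.92 / 29.50 ≈ 2.404.
|Δ from 2.236|: A 0.071; B 0.014; C 0.168.

B, A, C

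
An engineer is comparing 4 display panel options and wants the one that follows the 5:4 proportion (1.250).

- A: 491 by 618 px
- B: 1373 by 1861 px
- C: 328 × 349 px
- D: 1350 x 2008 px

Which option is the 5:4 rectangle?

Target 5:4 ≈ 1.250.
A: 1.259 (Δ0.009)  B: 1.355 (Δ0.105)  C: 1.064 (Δ0.186)  D: 1.487 (Δ0.237)

A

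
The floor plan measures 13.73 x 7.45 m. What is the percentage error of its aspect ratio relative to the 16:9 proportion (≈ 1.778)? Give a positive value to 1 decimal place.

3.7%

Ratio = 13.73 / 7.45 ≈ 1.8430.
Ideal 16:9 ≈ 1.7778. |1.8430 − 1.7778| / 1.7778 ≈ 3.67% → 3.7%.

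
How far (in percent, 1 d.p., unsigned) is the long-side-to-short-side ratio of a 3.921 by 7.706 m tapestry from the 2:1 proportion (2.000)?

1.7%

Ratio = 7.706 / 3.921 ≈ 1.9653.
Ideal 2:1 = 2.0000. |1.9653 − 2.0000| / 2.0000 ≈ 1.73% → 1.7%.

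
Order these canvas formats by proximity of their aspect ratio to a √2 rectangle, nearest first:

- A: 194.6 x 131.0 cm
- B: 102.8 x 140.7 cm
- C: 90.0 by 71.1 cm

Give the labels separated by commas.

Ratios: A = 194.6 / 131.0 ≈ 1.485; B = 140.7 / 102.8 ≈ 1.369; C = 90.0 / 71.1 ≈ 1.266.
|Δ from 1.414|: A 0.071; B 0.045; C 0.148.

B, A, C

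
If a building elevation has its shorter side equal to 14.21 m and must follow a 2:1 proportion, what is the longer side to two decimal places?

2:1 = 2.00000.
Longer side = 14.21 × 2.00000 ≈ 28.4200 → 28.42 m.

28.42 m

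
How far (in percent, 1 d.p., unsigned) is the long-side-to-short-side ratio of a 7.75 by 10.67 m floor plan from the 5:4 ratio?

10.1%

Ratio = 10.67 / 7.75 ≈ 1.3768.
Ideal 5:4 = 1.2500. |1.3768 − 1.2500| / 1.2500 ≈ 10.14% → 10.1%.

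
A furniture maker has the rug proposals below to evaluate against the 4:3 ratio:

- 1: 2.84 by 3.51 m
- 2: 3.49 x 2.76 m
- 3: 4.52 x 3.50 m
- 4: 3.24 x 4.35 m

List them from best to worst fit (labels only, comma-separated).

4, 3, 2, 1

1: 3.51/2.84 ≈ 1.236 → |1.236 − 1.333| = 0.097
2: 3.49/2.76 ≈ 1.264 → |1.264 − 1.333| = 0.069
3: 4.52/3.50 ≈ 1.291 → |1.291 − 1.333| = 0.042
4: 4.35/3.24 ≈ 1.343 → |1.343 − 1.333| = 0.010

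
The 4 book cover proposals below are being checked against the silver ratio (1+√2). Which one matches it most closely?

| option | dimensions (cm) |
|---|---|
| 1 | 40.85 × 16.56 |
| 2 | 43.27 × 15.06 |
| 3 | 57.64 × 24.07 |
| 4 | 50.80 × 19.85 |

Ratios (long/short): 1 ≈ 2.467; 2 ≈ 2.873; 3 ≈ 2.395; 4 ≈ 2.559.
silver ratio ≈ 2.414; option 3 is nearest (Δ 0.019).

3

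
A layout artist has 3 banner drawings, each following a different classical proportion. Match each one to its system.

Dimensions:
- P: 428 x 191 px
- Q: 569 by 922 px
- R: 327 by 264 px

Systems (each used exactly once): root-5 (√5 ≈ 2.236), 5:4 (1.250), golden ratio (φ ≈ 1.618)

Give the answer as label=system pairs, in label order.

P = 428/191 ≈ 2.241 → root-5 (2.236)
Q = 922/569 ≈ 1.620 → golden ratio (1.618)
R = 327/264 ≈ 1.239 → 5:4 (1.250)

P=root-5, Q=golden ratio, R=5:4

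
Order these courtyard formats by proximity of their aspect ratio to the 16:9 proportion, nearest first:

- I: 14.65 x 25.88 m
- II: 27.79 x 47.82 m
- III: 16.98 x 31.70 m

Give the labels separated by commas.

Ratios: I = 25.88 / 14.65 ≈ 1.767; II = 47.82 / 27.79 ≈ 1.721; III = 31.70 / 16.98 ≈ 1.867.
|Δ from 1.778|: I 0.011; II 0.057; III 0.089.

I, II, III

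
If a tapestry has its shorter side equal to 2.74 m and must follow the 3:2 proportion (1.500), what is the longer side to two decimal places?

4.11 m

3:2 = 1.50000.
Longer side = 2.74 × 1.50000 ≈ 4.1100 → 4.11 m.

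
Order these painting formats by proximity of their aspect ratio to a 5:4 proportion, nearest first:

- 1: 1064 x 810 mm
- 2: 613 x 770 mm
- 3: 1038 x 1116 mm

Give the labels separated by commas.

2, 1, 3

1: 1064/810 ≈ 1.314 → |1.314 − 1.250| = 0.064
2: 770/613 ≈ 1.256 → |1.256 − 1.250| = 0.006
3: 1116/1038 ≈ 1.075 → |1.075 − 1.250| = 0.175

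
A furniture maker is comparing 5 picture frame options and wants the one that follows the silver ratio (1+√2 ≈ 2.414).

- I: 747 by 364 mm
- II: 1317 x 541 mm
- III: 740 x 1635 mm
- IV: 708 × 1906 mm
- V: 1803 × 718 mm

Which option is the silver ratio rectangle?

Target silver ratio ≈ 2.414.
I: 2.052 (Δ0.362)  II: 2.434 (Δ0.020)  III: 2.209 (Δ0.205)  IV: 2.692 (Δ0.278)  V: 2.511 (Δ0.097)

II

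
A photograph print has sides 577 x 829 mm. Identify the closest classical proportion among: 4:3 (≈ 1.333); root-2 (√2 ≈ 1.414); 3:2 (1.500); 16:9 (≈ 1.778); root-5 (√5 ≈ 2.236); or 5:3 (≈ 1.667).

829/577 ≈ 1.437. Nearest candidates are root-2 (1.414, off by 0.023) and 3:2 (1.500, off by 0.063).

root-2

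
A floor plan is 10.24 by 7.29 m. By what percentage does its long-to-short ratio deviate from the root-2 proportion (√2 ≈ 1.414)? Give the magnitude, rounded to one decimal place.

Ratio = 10.24 / 7.29 ≈ 1.4047.
Ideal root-2 ≈ 1.4142. |1.4047 − 1.4142| / 1.4142 ≈ 0.67% → 0.7%.

0.7%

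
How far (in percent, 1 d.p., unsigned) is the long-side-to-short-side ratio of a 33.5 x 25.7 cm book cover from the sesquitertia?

Ratio = 33.5 / 25.7 ≈ 1.3035.
Ideal 4:3 ≈ 1.3333. |1.3035 − 1.3333| / 1.3333 ≈ 2.24% → 2.2%.

2.2%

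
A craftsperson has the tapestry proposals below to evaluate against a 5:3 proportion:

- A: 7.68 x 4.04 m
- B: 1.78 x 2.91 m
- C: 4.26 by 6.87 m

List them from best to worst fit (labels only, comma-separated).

B, C, A

Ratios: A = 7.68 / 4.04 ≈ 1.901; B = 2.91 / 1.78 ≈ 1.635; C = 6.87 / 4.26 ≈ 1.613.
|Δ from 1.667|: A 0.234; B 0.032; C 0.054.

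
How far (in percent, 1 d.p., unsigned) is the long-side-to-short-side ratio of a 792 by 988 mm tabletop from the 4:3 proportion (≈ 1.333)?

Ratio = 988 / 792 ≈ 1.2475.
Ideal 4:3 ≈ 1.3333. |1.2475 − 1.3333| / 1.3333 ≈ 6.44% → 6.4%.

6.4%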